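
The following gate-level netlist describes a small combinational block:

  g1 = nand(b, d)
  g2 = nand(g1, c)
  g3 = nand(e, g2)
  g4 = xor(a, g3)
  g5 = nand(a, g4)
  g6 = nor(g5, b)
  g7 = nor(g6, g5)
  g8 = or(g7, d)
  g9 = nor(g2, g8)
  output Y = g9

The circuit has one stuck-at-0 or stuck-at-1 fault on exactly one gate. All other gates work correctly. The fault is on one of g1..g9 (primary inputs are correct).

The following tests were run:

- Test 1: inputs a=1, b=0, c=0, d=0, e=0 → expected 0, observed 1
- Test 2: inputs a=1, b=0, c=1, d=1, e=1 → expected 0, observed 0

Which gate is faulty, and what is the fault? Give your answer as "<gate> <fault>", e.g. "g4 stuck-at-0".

g2 stuck-at-0

Fault-free values for test 1 (a=1, b=0, c=0, d=0, e=0): g1=1, g2=1, g3=1, g4=0, g5=1, g6=0, g7=0, g8=0, g9=0, giving Y=0. Observed 1.
Test 1: faults giving observed 1 are {g2 stuck-at-0, g9 stuck-at-1}.
Test 2 (a=1, b=0, c=1, d=1, e=1): fault-free g1=1, g2=0, g3=1, g4=0, g5=1, g6=0, g7=0, g8=1, g9=0 → 0; observed 0. Eliminates g9 stuck-at-1.
Only g2 stuck-at-0 is consistent with every test.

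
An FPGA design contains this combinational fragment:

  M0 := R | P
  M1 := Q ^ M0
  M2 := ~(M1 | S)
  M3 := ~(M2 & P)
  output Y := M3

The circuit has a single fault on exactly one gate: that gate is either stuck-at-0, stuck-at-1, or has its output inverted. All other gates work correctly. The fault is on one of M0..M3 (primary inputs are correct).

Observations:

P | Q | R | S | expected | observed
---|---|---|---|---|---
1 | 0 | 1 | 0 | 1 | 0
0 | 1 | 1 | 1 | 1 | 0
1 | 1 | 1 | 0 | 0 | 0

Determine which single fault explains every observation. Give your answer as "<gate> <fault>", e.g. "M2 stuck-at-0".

Fault-free values for test 1 (P=1, Q=0, R=1, S=0): M0=1, M1=1, M2=0, M3=1, giving Y=1. Observed 0.
Test 1: faults giving observed 0 are {M0 stuck-at-0, M0 inverted output, M1 stuck-at-0, M1 inverted output, M2 stuck-at-1, M2 inverted output, M3 stuck-at-0, M3 inverted output}.
Test 2 (P=0, Q=1, R=1, S=1): fault-free M0=1, M1=0, M2=0, M3=1 → 1; observed 0. Eliminates M0 stuck-at-0, M0 inverted output, M1 stuck-at-0, M1 inverted output, M2 stuck-at-1, M2 inverted output.
Test 3 (P=1, Q=1, R=1, S=0): fault-free M0=1, M1=0, M2=1, M3=0 → 0; observed 0. Eliminates M3 inverted output.
Only M3 stuck-at-0 is consistent with every test.

M3 stuck-at-0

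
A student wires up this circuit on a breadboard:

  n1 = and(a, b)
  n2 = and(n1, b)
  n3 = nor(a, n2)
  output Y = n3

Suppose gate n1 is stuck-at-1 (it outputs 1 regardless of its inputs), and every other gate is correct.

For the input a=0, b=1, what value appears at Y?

Propagate with n1 forced: n1=1 [stuck-at-1], n2=1, n3=0.
So Y = 0. (Without the fault it would be 1.)

0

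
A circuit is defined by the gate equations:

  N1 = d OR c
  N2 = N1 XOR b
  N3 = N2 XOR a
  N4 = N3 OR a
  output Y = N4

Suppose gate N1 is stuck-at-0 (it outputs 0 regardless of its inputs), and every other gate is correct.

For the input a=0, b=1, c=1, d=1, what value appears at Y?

1

Propagate with N1 forced: N1=0 [stuck-at-0], N2=1, N3=1, N4=1.
So Y = 1. (Without the fault it would be 0.)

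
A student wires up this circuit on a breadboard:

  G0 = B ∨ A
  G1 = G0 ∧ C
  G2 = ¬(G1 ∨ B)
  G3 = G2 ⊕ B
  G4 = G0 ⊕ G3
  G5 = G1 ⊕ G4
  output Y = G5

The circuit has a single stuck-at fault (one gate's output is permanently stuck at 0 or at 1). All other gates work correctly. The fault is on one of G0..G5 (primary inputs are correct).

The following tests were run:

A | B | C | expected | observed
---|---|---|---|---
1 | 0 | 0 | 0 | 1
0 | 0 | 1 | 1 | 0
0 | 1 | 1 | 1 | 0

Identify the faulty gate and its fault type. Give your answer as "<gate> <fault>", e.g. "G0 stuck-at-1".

G3 stuck-at-0

Fault-free values for test 1 (A=1, B=0, C=0): G0=1, G1=0, G2=1, G3=1, G4=0, G5=0, giving Y=0. Observed 1.
Test 1: faults giving observed 1 are {G0 stuck-at-0, G2 stuck-at-0, G3 stuck-at-0, G4 stuck-at-1, G5 stuck-at-1}.
Test 2 (A=0, B=0, C=1): fault-free G0=0, G1=0, G2=1, G3=1, G4=1, G5=1 → 1; observed 0. Eliminates G0 stuck-at-0, G4 stuck-at-1, G5 stuck-at-1.
Test 3 (A=0, B=1, C=1): fault-free G0=1, G1=1, G2=0, G3=1, G4=0, G5=1 → 1; observed 0. Eliminates G2 stuck-at-0.
Only G3 stuck-at-0 is consistent with every test.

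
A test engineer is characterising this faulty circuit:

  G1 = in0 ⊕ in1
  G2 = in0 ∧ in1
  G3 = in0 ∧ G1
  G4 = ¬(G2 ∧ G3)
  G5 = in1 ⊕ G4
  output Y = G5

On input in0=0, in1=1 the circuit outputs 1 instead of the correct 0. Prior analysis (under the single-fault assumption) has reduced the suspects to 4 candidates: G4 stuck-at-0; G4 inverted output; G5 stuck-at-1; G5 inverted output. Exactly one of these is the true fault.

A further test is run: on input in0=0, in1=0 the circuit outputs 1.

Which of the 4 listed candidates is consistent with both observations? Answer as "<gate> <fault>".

Evaluate each candidate on input in0=0, in1=0:
  G4 stuck-at-0: G1=0, G2=0, G3=0, G4=0 [stuck-at-0], G5=0 → 0 — eliminated
  G4 inverted output: G1=0, G2=0, G3=0, G4=0 [inverted output], G5=0 → 0 — eliminated
  G5 stuck-at-1: G1=0, G2=0, G3=0, G4=1, G5=1 [stuck-at-1] → 1 — matches
  G5 inverted output: G1=0, G2=0, G3=0, G4=1, G5=0 [inverted output] → 0 — eliminated
Only G5 stuck-at-1 reproduces the observed 1.

G5 stuck-at-1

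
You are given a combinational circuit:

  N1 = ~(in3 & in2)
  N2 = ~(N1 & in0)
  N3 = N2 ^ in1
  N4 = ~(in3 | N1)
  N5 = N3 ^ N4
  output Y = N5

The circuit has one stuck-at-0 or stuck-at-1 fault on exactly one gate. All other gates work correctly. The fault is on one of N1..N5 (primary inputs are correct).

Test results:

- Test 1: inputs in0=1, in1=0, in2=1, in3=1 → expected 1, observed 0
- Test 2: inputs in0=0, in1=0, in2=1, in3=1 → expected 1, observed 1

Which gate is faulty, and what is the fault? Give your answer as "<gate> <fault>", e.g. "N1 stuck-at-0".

Fault-free values for test 1 (in0=1, in1=0, in2=1, in3=1): N1=0, N2=1, N3=1, N4=0, N5=1, giving Y=1. Observed 0.
Test 1: faults giving observed 0 are {N1 stuck-at-1, N2 stuck-at-0, N3 stuck-at-0, N4 stuck-at-1, N5 stuck-at-0}.
Test 2 (in0=0, in1=0, in2=1, in3=1): fault-free N1=0, N2=1, N3=1, N4=0, N5=1 → 1; observed 1. Eliminates N2 stuck-at-0, N3 stuck-at-0, N4 stuck-at-1, N5 stuck-at-0.
Only N1 stuck-at-1 is consistent with every test.

N1 stuck-at-1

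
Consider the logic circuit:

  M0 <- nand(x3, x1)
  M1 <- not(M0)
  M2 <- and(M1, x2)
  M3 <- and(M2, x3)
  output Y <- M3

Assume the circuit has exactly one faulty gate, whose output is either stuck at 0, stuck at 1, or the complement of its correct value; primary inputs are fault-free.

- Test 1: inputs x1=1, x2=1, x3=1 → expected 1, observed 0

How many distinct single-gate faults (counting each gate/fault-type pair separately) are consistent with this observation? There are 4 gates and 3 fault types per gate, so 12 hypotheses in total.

8

Fault-free: M0=0, M1=1, M2=1, M3=1 → 1. Observed 0.
  M0 stuck-at-0: output 1 ✗
  M0 stuck-at-1: output 0 ✓
  M0 inverted output: output 0 ✓
  M1 stuck-at-0: output 0 ✓
  M1 stuck-at-1: output 1 ✗
  M1 inverted output: output 0 ✓
  M2 stuck-at-0: output 0 ✓
  M2 stuck-at-1: output 1 ✗
  M2 inverted output: output 0 ✓
  M3 stuck-at-0: output 0 ✓
  M3 stuck-at-1: output 1 ✗
  M3 inverted output: output 0 ✓
Consistent faults: {M0 stuck-at-1, M0 inverted output, M1 stuck-at-0, M1 inverted output, M2 stuck-at-0, M2 inverted output, M3 stuck-at-0, M3 inverted output} — 8 in all.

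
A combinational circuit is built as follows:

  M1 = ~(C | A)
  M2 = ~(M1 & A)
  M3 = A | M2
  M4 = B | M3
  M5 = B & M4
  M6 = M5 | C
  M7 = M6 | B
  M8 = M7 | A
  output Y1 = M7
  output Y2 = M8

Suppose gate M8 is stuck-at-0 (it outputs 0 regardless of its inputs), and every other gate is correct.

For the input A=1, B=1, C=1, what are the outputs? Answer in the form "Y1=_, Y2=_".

Propagate with M8 forced: M1=0, M2=1, M3=1, M4=1, M5=1, M6=1, M7=1, M8=0 [stuck-at-0].
So the outputs are Y1=1, Y2=0. (Without the fault they would be Y1=1, Y2=1.)

Y1=1, Y2=0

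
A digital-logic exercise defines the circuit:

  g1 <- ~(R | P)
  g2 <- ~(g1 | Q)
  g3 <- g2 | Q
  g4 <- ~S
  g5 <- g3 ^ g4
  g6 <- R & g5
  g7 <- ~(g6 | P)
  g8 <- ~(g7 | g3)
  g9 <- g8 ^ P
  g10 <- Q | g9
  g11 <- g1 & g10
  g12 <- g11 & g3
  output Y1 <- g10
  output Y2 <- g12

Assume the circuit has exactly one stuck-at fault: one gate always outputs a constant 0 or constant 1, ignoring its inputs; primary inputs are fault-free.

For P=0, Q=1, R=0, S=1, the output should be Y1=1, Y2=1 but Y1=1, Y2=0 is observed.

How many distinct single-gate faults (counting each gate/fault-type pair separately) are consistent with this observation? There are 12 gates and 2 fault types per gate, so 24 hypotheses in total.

4

Fault-free: g1=1, g2=0, g3=1, g4=0, g5=1, g6=0, g7=1, g8=0, g9=0, g10=1, g11=1, g12=1 → Y1=1, Y2=1. Observed Y1=1, Y2=0.
  g1: stuck-at-0 ✓; others ✗
  g2: none of the 2 fault types match ✗
  g3: stuck-at-0 ✓; others ✗
  g4: none of the 2 fault types match ✗
  g5: none of the 2 fault types match ✗
  g6: none of the 2 fault types match ✗
  g7: none of the 2 fault types match ✗
  g8: none of the 2 fault types match ✗
  g9: none of the 2 fault types match ✗
  g10: none of the 2 fault types match ✗
  g11: stuck-at-0 ✓; others ✗
  g12: stuck-at-0 ✓; others ✗
Consistent faults: {g1 stuck-at-0, g3 stuck-at-0, g11 stuck-at-0, g12 stuck-at-0} — 4 in all.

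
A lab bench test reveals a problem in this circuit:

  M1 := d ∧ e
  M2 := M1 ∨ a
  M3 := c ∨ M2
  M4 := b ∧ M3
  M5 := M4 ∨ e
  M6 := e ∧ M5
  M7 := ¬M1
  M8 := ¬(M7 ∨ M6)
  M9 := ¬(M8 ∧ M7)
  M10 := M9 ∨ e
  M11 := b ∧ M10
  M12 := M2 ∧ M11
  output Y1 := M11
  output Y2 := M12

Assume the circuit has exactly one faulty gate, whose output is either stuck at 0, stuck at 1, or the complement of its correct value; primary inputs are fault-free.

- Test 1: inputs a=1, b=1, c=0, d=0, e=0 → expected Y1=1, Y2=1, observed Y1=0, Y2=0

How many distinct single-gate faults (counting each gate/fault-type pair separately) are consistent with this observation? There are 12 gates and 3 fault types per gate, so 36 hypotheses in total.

Fault-free: M1=0, M2=1, M3=1, M4=1, M5=1, M6=0, M7=1, M8=0, M9=1, M10=1, M11=1, M12=1 → Y1=1, Y2=1. Observed Y1=0, Y2=0.
  M1: none of the 3 fault types match ✗
  M2: none of the 3 fault types match ✗
  M3: none of the 3 fault types match ✗
  M4: none of the 3 fault types match ✗
  M5: none of the 3 fault types match ✗
  M6: none of the 3 fault types match ✗
  M7: none of the 3 fault types match ✗
  M8: stuck-at-1, inverted output ✓; others ✗
  M9: stuck-at-0, inverted output ✓; others ✗
  M10: stuck-at-0, inverted output ✓; others ✗
  M11: stuck-at-0, inverted output ✓; others ✗
  M12: none of the 3 fault types match ✗
Consistent faults: {M8 stuck-at-1, M8 inverted output, M9 stuck-at-0, M9 inverted output, M10 stuck-at-0, M10 inverted output, M11 stuck-at-0, M11 inverted output} — 8 in all.

8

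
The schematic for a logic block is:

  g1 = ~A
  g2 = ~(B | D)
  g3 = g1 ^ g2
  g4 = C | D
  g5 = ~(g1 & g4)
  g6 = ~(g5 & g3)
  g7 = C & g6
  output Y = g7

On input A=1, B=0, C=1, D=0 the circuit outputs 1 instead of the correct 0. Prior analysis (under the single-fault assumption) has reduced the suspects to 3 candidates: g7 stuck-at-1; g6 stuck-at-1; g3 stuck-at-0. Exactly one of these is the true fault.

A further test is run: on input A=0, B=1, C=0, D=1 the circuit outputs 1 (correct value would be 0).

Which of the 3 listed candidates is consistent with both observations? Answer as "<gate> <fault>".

g7 stuck-at-1

Evaluate each candidate on input A=0, B=1, C=0, D=1:
  g7 stuck-at-1: g1=1, g2=0, g3=1, g4=1, g5=0, g6=1, g7=1 [stuck-at-1] → 1 — matches
  g6 stuck-at-1: g1=1, g2=0, g3=1, g4=1, g5=0, g6=1 [stuck-at-1], g7=0 → 0 — eliminated
  g3 stuck-at-0: g1=1, g2=0, g3=0 [stuck-at-0], g4=1, g5=0, g6=1, g7=0 → 0 — eliminated
Only g7 stuck-at-1 reproduces the observed 1.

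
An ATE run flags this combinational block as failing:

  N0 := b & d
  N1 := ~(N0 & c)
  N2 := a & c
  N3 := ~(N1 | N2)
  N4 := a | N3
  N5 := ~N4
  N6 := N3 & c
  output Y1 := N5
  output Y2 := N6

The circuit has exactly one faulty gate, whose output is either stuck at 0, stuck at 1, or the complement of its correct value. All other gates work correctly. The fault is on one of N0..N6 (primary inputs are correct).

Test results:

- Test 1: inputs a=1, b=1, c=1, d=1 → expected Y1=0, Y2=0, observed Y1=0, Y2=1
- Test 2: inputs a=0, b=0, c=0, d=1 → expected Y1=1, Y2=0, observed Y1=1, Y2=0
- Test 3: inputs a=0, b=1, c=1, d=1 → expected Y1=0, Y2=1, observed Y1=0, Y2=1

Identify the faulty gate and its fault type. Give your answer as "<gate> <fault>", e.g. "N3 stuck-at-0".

Fault-free values for test 1 (a=1, b=1, c=1, d=1): N0=1, N1=0, N2=1, N3=0, N4=1, N5=0, N6=0, giving Y1=0, Y2=0. Observed Y1=0, Y2=1.
Test 1: faults giving observed Y1=0, Y2=1 are {N2 stuck-at-0, N2 inverted output, N3 stuck-at-1, N3 inverted output, N6 stuck-at-1, N6 inverted output}.
Test 2 (a=0, b=0, c=0, d=1): fault-free N0=0, N1=1, N2=0, N3=0, N4=0, N5=1, N6=0 → Y1=1, Y2=0; observed Y1=1, Y2=0. Eliminates N3 stuck-at-1, N3 inverted output, N6 stuck-at-1, N6 inverted output.
Test 3 (a=0, b=1, c=1, d=1): fault-free N0=1, N1=0, N2=0, N3=1, N4=1, N5=0, N6=1 → Y1=0, Y2=1; observed Y1=0, Y2=1. Eliminates N2 inverted output.
Only N2 stuck-at-0 is consistent with every test.

N2 stuck-at-0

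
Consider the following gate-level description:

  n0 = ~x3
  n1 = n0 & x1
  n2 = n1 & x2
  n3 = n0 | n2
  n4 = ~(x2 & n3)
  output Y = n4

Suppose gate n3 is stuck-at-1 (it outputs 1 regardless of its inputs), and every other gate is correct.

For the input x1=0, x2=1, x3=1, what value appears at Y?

Propagate with n3 forced: n0=0, n1=0, n2=0, n3=1 [stuck-at-1], n4=0.
So Y = 0. (Without the fault it would be 1.)

0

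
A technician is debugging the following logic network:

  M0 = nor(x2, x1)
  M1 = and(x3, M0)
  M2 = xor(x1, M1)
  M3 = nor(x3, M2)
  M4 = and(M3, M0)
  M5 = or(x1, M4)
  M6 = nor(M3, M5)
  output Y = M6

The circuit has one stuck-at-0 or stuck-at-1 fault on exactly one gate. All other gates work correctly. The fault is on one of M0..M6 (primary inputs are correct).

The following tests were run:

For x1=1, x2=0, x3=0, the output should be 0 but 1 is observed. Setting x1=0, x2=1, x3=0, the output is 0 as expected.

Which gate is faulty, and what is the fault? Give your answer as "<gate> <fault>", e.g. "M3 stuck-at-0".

Fault-free values for test 1 (x1=1, x2=0, x3=0): M0=0, M1=0, M2=1, M3=0, M4=0, M5=1, M6=0, giving Y=0. Observed 1.
Test 1: faults giving observed 1 are {M5 stuck-at-0, M6 stuck-at-1}.
Test 2 (x1=0, x2=1, x3=0): fault-free M0=0, M1=0, M2=0, M3=1, M4=0, M5=0, M6=0 → 0; observed 0. Eliminates M6 stuck-at-1.
Only M5 stuck-at-0 is consistent with every test.

M5 stuck-at-0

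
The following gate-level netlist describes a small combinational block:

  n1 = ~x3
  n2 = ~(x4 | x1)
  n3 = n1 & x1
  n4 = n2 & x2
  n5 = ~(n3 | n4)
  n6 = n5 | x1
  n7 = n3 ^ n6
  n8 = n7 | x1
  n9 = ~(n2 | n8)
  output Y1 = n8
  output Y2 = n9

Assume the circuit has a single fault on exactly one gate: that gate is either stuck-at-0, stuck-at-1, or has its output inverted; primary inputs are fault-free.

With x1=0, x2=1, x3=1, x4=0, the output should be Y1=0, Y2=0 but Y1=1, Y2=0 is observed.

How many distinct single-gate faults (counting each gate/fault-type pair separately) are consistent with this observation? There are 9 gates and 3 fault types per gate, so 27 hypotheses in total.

14

Fault-free: n1=0, n2=1, n3=0, n4=1, n5=0, n6=0, n7=0, n8=0, n9=0 → Y1=0, Y2=0. Observed Y1=1, Y2=0.
  n1: none of the 3 fault types match ✗
  n2: stuck-at-0, inverted output ✓; others ✗
  n3: stuck-at-1, inverted output ✓; others ✗
  n4: stuck-at-0, inverted output ✓; others ✗
  n5: stuck-at-1, inverted output ✓; others ✗
  n6: stuck-at-1, inverted output ✓; others ✗
  n7: stuck-at-1, inverted output ✓; others ✗
  n8: stuck-at-1, inverted output ✓; others ✗
  n9: none of the 3 fault types match ✗
Consistent faults: {n2 stuck-at-0, n2 inverted output, n3 stuck-at-1, n3 inverted output, n4 stuck-at-0, n4 inverted output, n5 stuck-at-1, n5 inverted output, n6 stuck-at-1, n6 inverted output, n7 stuck-at-1, n7 inverted output, n8 stuck-at-1, n8 inverted output} — 14 in all.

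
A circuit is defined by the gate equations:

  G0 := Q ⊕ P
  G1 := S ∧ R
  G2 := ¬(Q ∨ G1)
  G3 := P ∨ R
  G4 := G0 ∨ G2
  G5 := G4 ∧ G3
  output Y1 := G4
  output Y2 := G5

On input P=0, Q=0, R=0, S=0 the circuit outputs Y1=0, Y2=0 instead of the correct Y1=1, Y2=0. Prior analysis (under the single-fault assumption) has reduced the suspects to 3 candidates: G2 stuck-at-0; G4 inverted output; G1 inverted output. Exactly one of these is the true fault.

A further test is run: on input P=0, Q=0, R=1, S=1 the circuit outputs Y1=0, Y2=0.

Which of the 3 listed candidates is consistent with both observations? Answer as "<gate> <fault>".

Evaluate each candidate on input P=0, Q=0, R=1, S=1:
  G2 stuck-at-0: G0=0, G1=1, G2=0 [stuck-at-0], G3=1, G4=0, G5=0 → Y1=0, Y2=0 — matches
  G4 inverted output: G0=0, G1=1, G2=0, G3=1, G4=1 [inverted output], G5=1 → Y1=1, Y2=1 — eliminated
  G1 inverted output: G0=0, G1=0 [inverted output], G2=1, G3=1, G4=1, G5=1 → Y1=1, Y2=1 — eliminated
Only G2 stuck-at-0 reproduces the observed Y1=0, Y2=0.

G2 stuck-at-0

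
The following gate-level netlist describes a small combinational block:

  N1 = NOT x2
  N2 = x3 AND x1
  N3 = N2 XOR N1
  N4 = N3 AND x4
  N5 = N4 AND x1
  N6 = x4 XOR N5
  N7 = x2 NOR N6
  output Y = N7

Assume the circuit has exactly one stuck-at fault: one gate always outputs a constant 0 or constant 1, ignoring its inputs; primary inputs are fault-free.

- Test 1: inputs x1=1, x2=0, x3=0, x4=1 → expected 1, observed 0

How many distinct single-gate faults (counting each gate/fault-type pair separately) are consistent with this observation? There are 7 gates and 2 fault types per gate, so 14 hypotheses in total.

7

Fault-free: N1=1, N2=0, N3=1, N4=1, N5=1, N6=0, N7=1 → 1. Observed 0.
  N1 stuck-at-0: output 0 ✓
  N1 stuck-at-1: output 1 ✗
  N2 stuck-at-0: output 1 ✗
  N2 stuck-at-1: output 0 ✓
  N3 stuck-at-0: output 0 ✓
  N3 stuck-at-1: output 1 ✗
  N4 stuck-at-0: output 0 ✓
  N4 stuck-at-1: output 1 ✗
  N5 stuck-at-0: output 0 ✓
  N5 stuck-at-1: output 1 ✗
  N6 stuck-at-0: output 1 ✗
  N6 stuck-at-1: output 0 ✓
  N7 stuck-at-0: output 0 ✓
  N7 stuck-at-1: output 1 ✗
Consistent faults: {N1 stuck-at-0, N2 stuck-at-1, N3 stuck-at-0, N4 stuck-at-0, N5 stuck-at-0, N6 stuck-at-1, N7 stuck-at-0} — 7 in all.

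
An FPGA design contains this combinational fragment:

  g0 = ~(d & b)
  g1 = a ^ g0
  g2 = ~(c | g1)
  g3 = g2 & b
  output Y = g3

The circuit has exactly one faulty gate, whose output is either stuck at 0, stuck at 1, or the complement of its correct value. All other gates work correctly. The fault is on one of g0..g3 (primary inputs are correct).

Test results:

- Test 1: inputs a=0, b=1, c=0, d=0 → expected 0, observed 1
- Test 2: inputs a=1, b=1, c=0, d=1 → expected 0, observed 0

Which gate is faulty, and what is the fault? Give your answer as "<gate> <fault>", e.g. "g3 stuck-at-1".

Fault-free values for test 1 (a=0, b=1, c=0, d=0): g0=1, g1=1, g2=0, g3=0, giving Y=0. Observed 1.
Test 1: faults giving observed 1 are {g0 stuck-at-0, g0 inverted output, g1 stuck-at-0, g1 inverted output, g2 stuck-at-1, g2 inverted output, g3 stuck-at-1, g3 inverted output}.
Test 2 (a=1, b=1, c=0, d=1): fault-free g0=0, g1=1, g2=0, g3=0 → 0; observed 0. Eliminates g0 inverted output, g1 stuck-at-0, g1 inverted output, g2 stuck-at-1, g2 inverted output, g3 stuck-at-1, g3 inverted output.
Only g0 stuck-at-0 is consistent with every test.

g0 stuck-at-0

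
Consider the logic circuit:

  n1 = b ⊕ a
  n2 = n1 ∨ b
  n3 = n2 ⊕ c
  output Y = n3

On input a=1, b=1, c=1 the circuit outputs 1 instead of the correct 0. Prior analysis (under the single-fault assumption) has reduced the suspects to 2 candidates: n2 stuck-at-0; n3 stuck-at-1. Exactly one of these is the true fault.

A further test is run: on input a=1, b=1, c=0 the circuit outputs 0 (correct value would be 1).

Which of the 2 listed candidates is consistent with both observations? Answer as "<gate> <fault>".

Evaluate each candidate on input a=1, b=1, c=0:
  n2 stuck-at-0: n1=0, n2=0 [stuck-at-0], n3=0 → 0 — matches
  n3 stuck-at-1: n1=0, n2=1, n3=1 [stuck-at-1] → 1 — eliminated
Only n2 stuck-at-0 reproduces the observed 0.

n2 stuck-at-0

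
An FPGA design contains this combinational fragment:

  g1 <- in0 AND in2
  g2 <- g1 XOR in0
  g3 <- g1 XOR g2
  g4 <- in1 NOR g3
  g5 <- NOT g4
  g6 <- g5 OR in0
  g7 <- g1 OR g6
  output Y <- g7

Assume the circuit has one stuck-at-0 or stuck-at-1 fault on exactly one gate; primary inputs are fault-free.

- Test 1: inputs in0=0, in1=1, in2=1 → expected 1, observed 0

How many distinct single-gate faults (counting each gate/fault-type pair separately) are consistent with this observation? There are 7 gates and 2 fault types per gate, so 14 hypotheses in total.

Fault-free: g1=0, g2=0, g3=0, g4=0, g5=1, g6=1, g7=1 → 1. Observed 0.
  g1 stuck-at-0: output 1 ✗
  g1 stuck-at-1: output 1 ✗
  g2 stuck-at-0: output 1 ✗
  g2 stuck-at-1: output 1 ✗
  g3 stuck-at-0: output 1 ✗
  g3 stuck-at-1: output 1 ✗
  g4 stuck-at-0: output 1 ✗
  g4 stuck-at-1: output 0 ✓
  g5 stuck-at-0: output 0 ✓
  g5 stuck-at-1: output 1 ✗
  g6 stuck-at-0: output 0 ✓
  g6 stuck-at-1: output 1 ✗
  g7 stuck-at-0: output 0 ✓
  g7 stuck-at-1: output 1 ✗
Consistent faults: {g4 stuck-at-1, g5 stuck-at-0, g6 stuck-at-0, g7 stuck-at-0} — 4 in all.

4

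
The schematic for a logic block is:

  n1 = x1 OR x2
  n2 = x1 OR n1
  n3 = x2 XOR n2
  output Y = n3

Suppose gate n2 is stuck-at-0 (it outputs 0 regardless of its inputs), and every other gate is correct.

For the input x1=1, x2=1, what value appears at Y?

1

Propagate with n2 forced: n1=1, n2=0 [stuck-at-0], n3=1.
So Y = 1. (Without the fault it would be 0.)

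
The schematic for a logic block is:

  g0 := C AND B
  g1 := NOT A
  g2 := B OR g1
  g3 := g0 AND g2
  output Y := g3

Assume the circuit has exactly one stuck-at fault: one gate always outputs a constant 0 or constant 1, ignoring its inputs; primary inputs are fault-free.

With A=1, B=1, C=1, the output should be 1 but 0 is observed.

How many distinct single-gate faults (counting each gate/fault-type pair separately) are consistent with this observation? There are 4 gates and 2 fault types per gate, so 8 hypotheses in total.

3

Fault-free: g0=1, g1=0, g2=1, g3=1 → 1. Observed 0.
  g0 stuck-at-0: output 0 ✓
  g0 stuck-at-1: output 1 ✗
  g1 stuck-at-0: output 1 ✗
  g1 stuck-at-1: output 1 ✗
  g2 stuck-at-0: output 0 ✓
  g2 stuck-at-1: output 1 ✗
  g3 stuck-at-0: output 0 ✓
  g3 stuck-at-1: output 1 ✗
Consistent faults: {g0 stuck-at-0, g2 stuck-at-0, g3 stuck-at-0} — 3 in all.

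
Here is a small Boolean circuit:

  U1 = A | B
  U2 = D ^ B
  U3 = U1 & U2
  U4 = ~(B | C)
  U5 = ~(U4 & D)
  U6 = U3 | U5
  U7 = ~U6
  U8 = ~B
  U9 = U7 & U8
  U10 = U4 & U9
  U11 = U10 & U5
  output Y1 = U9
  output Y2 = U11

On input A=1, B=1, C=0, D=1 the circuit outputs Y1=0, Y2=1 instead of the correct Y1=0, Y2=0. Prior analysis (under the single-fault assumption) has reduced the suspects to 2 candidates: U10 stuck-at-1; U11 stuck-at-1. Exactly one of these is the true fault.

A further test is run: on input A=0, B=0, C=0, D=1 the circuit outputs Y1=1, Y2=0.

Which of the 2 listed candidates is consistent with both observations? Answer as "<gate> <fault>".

Evaluate each candidate on input A=0, B=0, C=0, D=1:
  U10 stuck-at-1: U1=0, U2=1, U3=0, U4=1, U5=0, U6=0, U7=1, U8=1, U9=1, U10=1 [stuck-at-1], U11=0 → Y1=1, Y2=0 — matches
  U11 stuck-at-1: U1=0, U2=1, U3=0, U4=1, U5=0, U6=0, U7=1, U8=1, U9=1, U10=1, U11=1 [stuck-at-1] → Y1=1, Y2=1 — eliminated
Only U10 stuck-at-1 reproduces the observed Y1=1, Y2=0.

U10 stuck-at-1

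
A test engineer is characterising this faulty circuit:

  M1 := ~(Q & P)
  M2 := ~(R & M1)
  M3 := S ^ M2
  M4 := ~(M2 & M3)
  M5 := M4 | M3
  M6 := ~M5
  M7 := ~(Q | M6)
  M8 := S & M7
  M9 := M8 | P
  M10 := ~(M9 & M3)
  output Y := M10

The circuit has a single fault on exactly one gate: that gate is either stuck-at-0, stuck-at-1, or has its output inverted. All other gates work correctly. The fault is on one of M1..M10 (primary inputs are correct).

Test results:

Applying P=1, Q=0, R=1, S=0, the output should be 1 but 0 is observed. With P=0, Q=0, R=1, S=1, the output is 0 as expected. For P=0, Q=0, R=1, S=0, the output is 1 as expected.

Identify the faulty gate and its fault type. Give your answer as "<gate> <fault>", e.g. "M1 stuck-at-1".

Fault-free values for test 1 (P=1, Q=0, R=1, S=0): M1=1, M2=0, M3=0, M4=1, M5=1, M6=0, M7=1, M8=0, M9=1, M10=1, giving Y=1. Observed 0.
Test 1: faults giving observed 0 are {M1 stuck-at-0, M1 inverted output, M2 stuck-at-1, M2 inverted output, M3 stuck-at-1, M3 inverted output, M10 stuck-at-0, M10 inverted output}.
Test 2 (P=0, Q=0, R=1, S=1): fault-free M1=1, M2=0, M3=1, M4=1, M5=1, M6=0, M7=1, M8=1, M9=1, M10=0 → 0; observed 0. Eliminates M1 stuck-at-0, M1 inverted output, M2 stuck-at-1, M2 inverted output, M3 inverted output, M10 inverted output.
Test 3 (P=0, Q=0, R=1, S=0): fault-free M1=1, M2=0, M3=0, M4=1, M5=1, M6=0, M7=1, M8=0, M9=0, M10=1 → 1; observed 1. Eliminates M10 stuck-at-0.
Only M3 stuck-at-1 is consistent with every test.

M3 stuck-at-1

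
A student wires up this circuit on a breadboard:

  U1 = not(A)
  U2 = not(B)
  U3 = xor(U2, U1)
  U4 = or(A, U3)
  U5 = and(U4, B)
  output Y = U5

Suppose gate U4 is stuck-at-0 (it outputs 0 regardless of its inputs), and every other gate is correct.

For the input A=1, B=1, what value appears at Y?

Propagate with U4 forced: U1=0, U2=0, U3=0, U4=0 [stuck-at-0], U5=0.
So Y = 0. (Without the fault it would be 1.)

0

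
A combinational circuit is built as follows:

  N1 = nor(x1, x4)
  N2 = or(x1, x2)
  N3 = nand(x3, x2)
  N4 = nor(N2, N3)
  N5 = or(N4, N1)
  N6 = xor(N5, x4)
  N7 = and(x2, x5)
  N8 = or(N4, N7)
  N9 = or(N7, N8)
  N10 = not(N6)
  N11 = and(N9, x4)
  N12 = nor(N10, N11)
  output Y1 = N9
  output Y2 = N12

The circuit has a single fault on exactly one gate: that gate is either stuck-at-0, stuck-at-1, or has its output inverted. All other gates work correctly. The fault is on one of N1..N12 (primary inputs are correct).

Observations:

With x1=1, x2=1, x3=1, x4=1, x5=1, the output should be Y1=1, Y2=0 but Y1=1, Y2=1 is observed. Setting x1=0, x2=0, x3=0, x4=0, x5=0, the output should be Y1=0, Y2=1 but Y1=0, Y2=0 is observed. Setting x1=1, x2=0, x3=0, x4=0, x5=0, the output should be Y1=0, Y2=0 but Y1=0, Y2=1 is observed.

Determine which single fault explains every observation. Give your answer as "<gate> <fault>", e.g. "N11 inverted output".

Fault-free values for test 1 (x1=1, x2=1, x3=1, x4=1, x5=1): N1=0, N2=1, N3=0, N4=0, N5=0, N6=1, N7=1, N8=1, N9=1, N10=0, N11=1, N12=0, giving Y1=1, Y2=0. Observed Y1=1, Y2=1.
Test 1: faults giving observed Y1=1, Y2=1 are {N11 stuck-at-0, N11 inverted output, N12 stuck-at-1, N12 inverted output}.
Test 2 (x1=0, x2=0, x3=0, x4=0, x5=0): fault-free N1=1, N2=0, N3=1, N4=0, N5=1, N6=1, N7=0, N8=0, N9=0, N10=0, N11=0, N12=1 → Y1=0, Y2=1; observed Y1=0, Y2=0. Eliminates N11 stuck-at-0, N12 stuck-at-1.
Test 3 (x1=1, x2=0, x3=0, x4=0, x5=0): fault-free N1=0, N2=1, N3=1, N4=0, N5=0, N6=0, N7=0, N8=0, N9=0, N10=1, N11=0, N12=0 → Y1=0, Y2=0; observed Y1=0, Y2=1. Eliminates N11 inverted output.
Only N12 inverted output is consistent with every test.

N12 inverted output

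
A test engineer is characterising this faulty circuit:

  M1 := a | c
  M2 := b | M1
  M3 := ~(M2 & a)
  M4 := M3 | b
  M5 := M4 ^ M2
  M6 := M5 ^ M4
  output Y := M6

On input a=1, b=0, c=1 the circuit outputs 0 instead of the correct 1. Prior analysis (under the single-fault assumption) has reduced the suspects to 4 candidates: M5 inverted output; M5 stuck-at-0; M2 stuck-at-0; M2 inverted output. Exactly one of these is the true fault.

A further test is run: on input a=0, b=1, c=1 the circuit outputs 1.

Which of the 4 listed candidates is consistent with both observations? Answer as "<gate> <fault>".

Evaluate each candidate on input a=0, b=1, c=1:
  M5 inverted output: M1=1, M2=1, M3=1, M4=1, M5=1 [inverted output], M6=0 → 0 — eliminated
  M5 stuck-at-0: M1=1, M2=1, M3=1, M4=1, M5=0 [stuck-at-0], M6=1 → 1 — matches
  M2 stuck-at-0: M1=1, M2=0 [stuck-at-0], M3=1, M4=1, M5=1, M6=0 → 0 — eliminated
  M2 inverted output: M1=1, M2=0 [inverted output], M3=1, M4=1, M5=1, M6=0 → 0 — eliminated
Only M5 stuck-at-0 reproduces the observed 1.

M5 stuck-at-0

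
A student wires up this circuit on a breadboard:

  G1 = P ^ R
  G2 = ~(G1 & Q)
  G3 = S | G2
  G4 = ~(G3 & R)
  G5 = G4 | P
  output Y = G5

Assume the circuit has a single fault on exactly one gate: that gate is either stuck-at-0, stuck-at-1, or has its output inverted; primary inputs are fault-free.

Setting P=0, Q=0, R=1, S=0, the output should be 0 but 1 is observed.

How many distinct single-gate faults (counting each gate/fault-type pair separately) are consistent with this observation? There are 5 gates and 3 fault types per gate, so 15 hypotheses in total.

Fault-free: G1=1, G2=1, G3=1, G4=0, G5=0 → 0. Observed 1.
  G1: none of the 3 fault types match ✗
  G2: stuck-at-0, inverted output ✓; others ✗
  G3: stuck-at-0, inverted output ✓; others ✗
  G4: stuck-at-1, inverted output ✓; others ✗
  G5: stuck-at-1, inverted output ✓; others ✗
Consistent faults: {G2 stuck-at-0, G2 inverted output, G3 stuck-at-0, G3 inverted output, G4 stuck-at-1, G4 inverted output, G5 stuck-at-1, G5 inverted output} — 8 in all.

8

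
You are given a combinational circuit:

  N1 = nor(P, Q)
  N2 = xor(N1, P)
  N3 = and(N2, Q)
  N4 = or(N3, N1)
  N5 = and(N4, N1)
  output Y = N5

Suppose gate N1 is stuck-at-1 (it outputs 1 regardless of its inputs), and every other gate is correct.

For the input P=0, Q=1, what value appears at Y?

Propagate with N1 forced: N1=1 [stuck-at-1], N2=1, N3=1, N4=1, N5=1.
So Y = 1. (Without the fault it would be 0.)

1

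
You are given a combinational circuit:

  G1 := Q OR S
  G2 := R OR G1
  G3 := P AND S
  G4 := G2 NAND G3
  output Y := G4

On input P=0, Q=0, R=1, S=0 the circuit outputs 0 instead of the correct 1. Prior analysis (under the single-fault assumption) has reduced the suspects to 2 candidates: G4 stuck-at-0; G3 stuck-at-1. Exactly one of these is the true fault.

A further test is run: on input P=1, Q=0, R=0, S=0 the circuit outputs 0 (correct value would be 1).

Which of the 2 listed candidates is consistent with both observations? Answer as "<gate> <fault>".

G4 stuck-at-0

Evaluate each candidate on input P=1, Q=0, R=0, S=0:
  G4 stuck-at-0: G1=0, G2=0, G3=0, G4=0 [stuck-at-0] → 0 — matches
  G3 stuck-at-1: G1=0, G2=0, G3=1 [stuck-at-1], G4=1 → 1 — eliminated
Only G4 stuck-at-0 reproduces the observed 0.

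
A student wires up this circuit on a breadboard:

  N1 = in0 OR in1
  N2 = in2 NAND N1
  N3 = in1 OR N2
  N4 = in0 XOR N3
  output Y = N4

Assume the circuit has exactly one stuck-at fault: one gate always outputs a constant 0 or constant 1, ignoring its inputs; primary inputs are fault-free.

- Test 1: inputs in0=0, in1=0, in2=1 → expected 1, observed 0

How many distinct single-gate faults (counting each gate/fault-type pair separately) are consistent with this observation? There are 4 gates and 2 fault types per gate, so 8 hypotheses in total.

4

Fault-free: N1=0, N2=1, N3=1, N4=1 → 1. Observed 0.
  N1 stuck-at-0: output 1 ✗
  N1 stuck-at-1: output 0 ✓
  N2 stuck-at-0: output 0 ✓
  N2 stuck-at-1: output 1 ✗
  N3 stuck-at-0: output 0 ✓
  N3 stuck-at-1: output 1 ✗
  N4 stuck-at-0: output 0 ✓
  N4 stuck-at-1: output 1 ✗
Consistent faults: {N1 stuck-at-1, N2 stuck-at-0, N3 stuck-at-0, N4 stuck-at-0} — 4 in all.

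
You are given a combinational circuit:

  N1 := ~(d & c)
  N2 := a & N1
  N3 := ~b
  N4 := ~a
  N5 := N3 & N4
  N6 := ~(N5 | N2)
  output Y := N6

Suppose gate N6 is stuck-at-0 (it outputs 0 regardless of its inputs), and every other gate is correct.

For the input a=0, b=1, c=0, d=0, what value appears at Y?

Propagate with N6 forced: N1=1, N2=0, N3=0, N4=1, N5=0, N6=0 [stuck-at-0].
So Y = 0. (Without the fault it would be 1.)

0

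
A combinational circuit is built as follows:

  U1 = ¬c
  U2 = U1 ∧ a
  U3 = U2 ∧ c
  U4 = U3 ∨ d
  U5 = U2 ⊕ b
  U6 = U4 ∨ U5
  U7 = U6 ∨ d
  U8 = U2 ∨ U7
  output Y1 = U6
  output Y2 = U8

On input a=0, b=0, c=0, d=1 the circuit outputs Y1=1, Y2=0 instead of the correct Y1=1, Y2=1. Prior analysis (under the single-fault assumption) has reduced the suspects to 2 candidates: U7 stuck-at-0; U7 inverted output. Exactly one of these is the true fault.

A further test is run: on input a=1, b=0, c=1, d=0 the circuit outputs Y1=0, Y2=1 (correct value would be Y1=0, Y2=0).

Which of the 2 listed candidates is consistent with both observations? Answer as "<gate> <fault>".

Evaluate each candidate on input a=1, b=0, c=1, d=0:
  U7 stuck-at-0: U1=0, U2=0, U3=0, U4=0, U5=0, U6=0, U7=0 [stuck-at-0], U8=0 → Y1=0, Y2=0 — eliminated
  U7 inverted output: U1=0, U2=0, U3=0, U4=0, U5=0, U6=0, U7=1 [inverted output], U8=1 → Y1=0, Y2=1 — matches
Only U7 inverted output reproduces the observed Y1=0, Y2=1.

U7 inverted output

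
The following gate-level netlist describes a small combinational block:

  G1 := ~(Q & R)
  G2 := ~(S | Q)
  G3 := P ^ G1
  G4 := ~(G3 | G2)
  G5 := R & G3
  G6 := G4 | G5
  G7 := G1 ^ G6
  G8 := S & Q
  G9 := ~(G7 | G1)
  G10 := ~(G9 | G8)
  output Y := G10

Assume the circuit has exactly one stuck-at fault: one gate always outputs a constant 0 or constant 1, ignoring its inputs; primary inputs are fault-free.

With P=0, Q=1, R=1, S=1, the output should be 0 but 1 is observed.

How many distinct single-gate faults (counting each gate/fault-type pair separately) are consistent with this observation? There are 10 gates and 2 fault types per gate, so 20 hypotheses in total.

2

Fault-free: G1=0, G2=0, G3=0, G4=1, G5=0, G6=1, G7=1, G8=1, G9=0, G10=0 → 0. Observed 1.
  G1: none of the 2 fault types match ✗
  G2: none of the 2 fault types match ✗
  G3: none of the 2 fault types match ✗
  G4: none of the 2 fault types match ✗
  G5: none of the 2 fault types match ✗
  G6: none of the 2 fault types match ✗
  G7: none of the 2 fault types match ✗
  G8: stuck-at-0 ✓; others ✗
  G9: none of the 2 fault types match ✗
  G10: stuck-at-1 ✓; others ✗
Consistent faults: {G8 stuck-at-0, G10 stuck-at-1} — 2 in all.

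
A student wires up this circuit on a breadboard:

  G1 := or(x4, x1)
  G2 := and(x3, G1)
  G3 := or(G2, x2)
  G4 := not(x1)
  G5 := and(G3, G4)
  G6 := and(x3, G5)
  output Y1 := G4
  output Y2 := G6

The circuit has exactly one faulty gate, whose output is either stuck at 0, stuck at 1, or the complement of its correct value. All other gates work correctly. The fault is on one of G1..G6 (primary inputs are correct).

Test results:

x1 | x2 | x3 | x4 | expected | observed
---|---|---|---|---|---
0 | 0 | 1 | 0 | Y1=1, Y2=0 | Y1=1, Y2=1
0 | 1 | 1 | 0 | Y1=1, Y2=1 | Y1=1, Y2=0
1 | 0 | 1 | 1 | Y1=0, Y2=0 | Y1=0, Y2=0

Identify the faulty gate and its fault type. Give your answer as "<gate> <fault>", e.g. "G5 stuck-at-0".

G3 inverted output

Fault-free values for test 1 (x1=0, x2=0, x3=1, x4=0): G1=0, G2=0, G3=0, G4=1, G5=0, G6=0, giving Y1=1, Y2=0. Observed Y1=1, Y2=1.
Test 1: faults giving observed Y1=1, Y2=1 are {G1 stuck-at-1, G1 inverted output, G2 stuck-at-1, G2 inverted output, G3 stuck-at-1, G3 inverted output, G5 stuck-at-1, G5 inverted output, G6 stuck-at-1, G6 inverted output}.
Test 2 (x1=0, x2=1, x3=1, x4=0): fault-free G1=0, G2=0, G3=1, G4=1, G5=1, G6=1 → Y1=1, Y2=1; observed Y1=1, Y2=0. Eliminates G1 stuck-at-1, G1 inverted output, G2 stuck-at-1, G2 inverted output, G3 stuck-at-1, G5 stuck-at-1, G6 stuck-at-1.
Test 3 (x1=1, x2=0, x3=1, x4=1): fault-free G1=1, G2=1, G3=1, G4=0, G5=0, G6=0 → Y1=0, Y2=0; observed Y1=0, Y2=0. Eliminates G5 inverted output, G6 inverted output.
Only G3 inverted output is consistent with every test.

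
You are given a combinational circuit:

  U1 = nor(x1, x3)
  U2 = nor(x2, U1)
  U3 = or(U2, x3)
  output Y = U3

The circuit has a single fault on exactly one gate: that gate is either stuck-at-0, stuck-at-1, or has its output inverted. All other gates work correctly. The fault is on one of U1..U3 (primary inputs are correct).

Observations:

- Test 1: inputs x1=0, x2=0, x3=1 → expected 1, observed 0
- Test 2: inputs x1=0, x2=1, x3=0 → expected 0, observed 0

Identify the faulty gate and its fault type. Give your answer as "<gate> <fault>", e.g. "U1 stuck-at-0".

Fault-free values for test 1 (x1=0, x2=0, x3=1): U1=0, U2=1, U3=1, giving Y=1. Observed 0.
Test 1: faults giving observed 0 are {U3 stuck-at-0, U3 inverted output}.
Test 2 (x1=0, x2=1, x3=0): fault-free U1=1, U2=0, U3=0 → 0; observed 0. Eliminates U3 inverted output.
Only U3 stuck-at-0 is consistent with every test.

U3 stuck-at-0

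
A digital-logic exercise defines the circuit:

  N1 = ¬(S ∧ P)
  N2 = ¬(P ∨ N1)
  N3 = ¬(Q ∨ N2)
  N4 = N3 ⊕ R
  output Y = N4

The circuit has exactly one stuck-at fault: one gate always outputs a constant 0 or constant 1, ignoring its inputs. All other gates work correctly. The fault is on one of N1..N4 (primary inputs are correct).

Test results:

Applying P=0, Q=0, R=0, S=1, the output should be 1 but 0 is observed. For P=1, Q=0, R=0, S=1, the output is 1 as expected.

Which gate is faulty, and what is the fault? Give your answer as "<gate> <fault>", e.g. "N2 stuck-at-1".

Fault-free values for test 1 (P=0, Q=0, R=0, S=1): N1=1, N2=0, N3=1, N4=1, giving Y=1. Observed 0.
Test 1: faults giving observed 0 are {N1 stuck-at-0, N2 stuck-at-1, N3 stuck-at-0, N4 stuck-at-0}.
Test 2 (P=1, Q=0, R=0, S=1): fault-free N1=0, N2=0, N3=1, N4=1 → 1; observed 1. Eliminates N2 stuck-at-1, N3 stuck-at-0, N4 stuck-at-0.
Only N1 stuck-at-0 is consistent with every test.

N1 stuck-at-0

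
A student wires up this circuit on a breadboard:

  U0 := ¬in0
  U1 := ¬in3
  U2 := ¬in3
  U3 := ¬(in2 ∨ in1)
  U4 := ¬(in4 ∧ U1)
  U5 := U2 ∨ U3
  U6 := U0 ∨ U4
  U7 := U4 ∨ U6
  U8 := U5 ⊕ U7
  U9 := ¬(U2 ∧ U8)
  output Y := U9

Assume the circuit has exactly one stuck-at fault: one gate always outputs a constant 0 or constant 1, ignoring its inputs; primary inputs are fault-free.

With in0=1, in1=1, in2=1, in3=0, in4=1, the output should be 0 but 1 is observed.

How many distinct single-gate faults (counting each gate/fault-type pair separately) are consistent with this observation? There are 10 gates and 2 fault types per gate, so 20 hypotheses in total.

Fault-free: U0=0, U1=1, U2=1, U3=0, U4=0, U5=1, U6=0, U7=0, U8=1, U9=0 → 0. Observed 1.
  U0: stuck-at-1 ✓; others ✗
  U1: stuck-at-0 ✓; others ✗
  U2: stuck-at-0 ✓; others ✗
  U3: none of the 2 fault types match ✗
  U4: stuck-at-1 ✓; others ✗
  U5: stuck-at-0 ✓; others ✗
  U6: stuck-at-1 ✓; others ✗
  U7: stuck-at-1 ✓; others ✗
  U8: stuck-at-0 ✓; others ✗
  U9: stuck-at-1 ✓; others ✗
Consistent faults: {U0 stuck-at-1, U1 stuck-at-0, U2 stuck-at-0, U4 stuck-at-1, U5 stuck-at-0, U6 stuck-at-1, U7 stuck-at-1, U8 stuck-at-0, U9 stuck-at-1} — 9 in all.

9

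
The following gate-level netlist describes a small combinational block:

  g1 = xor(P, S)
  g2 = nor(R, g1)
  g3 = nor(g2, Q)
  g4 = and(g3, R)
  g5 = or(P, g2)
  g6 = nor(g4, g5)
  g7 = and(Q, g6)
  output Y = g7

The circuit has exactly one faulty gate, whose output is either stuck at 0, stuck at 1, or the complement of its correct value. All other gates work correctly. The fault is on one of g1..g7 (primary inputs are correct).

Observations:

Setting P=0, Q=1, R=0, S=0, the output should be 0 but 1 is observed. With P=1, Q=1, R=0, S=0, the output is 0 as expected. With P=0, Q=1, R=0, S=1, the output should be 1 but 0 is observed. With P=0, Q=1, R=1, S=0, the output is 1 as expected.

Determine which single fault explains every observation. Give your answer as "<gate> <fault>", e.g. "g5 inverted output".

Fault-free values for test 1 (P=0, Q=1, R=0, S=0): g1=0, g2=1, g3=0, g4=0, g5=1, g6=0, g7=0, giving Y=0. Observed 1.
Test 1: faults giving observed 1 are {g1 stuck-at-1, g1 inverted output, g2 stuck-at-0, g2 inverted output, g5 stuck-at-0, g5 inverted output, g6 stuck-at-1, g6 inverted output, g7 stuck-at-1, g7 inverted output}.
Test 2 (P=1, Q=1, R=0, S=0): fault-free g1=1, g2=0, g3=0, g4=0, g5=1, g6=0, g7=0 → 0; observed 0. Eliminates g5 stuck-at-0, g5 inverted output, g6 stuck-at-1, g6 inverted output, g7 stuck-at-1, g7 inverted output.
Test 3 (P=0, Q=1, R=0, S=1): fault-free g1=1, g2=0, g3=0, g4=0, g5=0, g6=1, g7=1 → 1; observed 0. Eliminates g1 stuck-at-1, g2 stuck-at-0.
Test 4 (P=0, Q=1, R=1, S=0): fault-free g1=0, g2=0, g3=0, g4=0, g5=0, g6=1, g7=1 → 1; observed 1. Eliminates g2 inverted output.
Only g1 inverted output is consistent with every test.

g1 inverted output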